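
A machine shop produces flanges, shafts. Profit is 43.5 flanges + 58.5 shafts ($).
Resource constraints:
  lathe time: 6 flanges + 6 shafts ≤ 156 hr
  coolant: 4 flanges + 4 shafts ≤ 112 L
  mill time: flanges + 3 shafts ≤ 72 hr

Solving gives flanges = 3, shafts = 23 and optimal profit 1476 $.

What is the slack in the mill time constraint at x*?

mill time used = 1·3 + 3·23 = 72; slack = 72 − 72 = 0.

0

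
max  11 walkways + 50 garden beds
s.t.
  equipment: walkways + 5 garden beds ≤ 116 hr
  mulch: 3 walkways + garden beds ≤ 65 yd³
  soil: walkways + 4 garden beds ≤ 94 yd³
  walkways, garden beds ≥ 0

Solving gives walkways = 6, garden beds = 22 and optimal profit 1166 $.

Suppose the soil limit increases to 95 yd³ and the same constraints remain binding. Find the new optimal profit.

1171

At the optimum: equipment uses 116 of 116 (binding); mulch uses 40 of 65 (slack = 25); soil uses 94 of 94 (binding).
By complementary slackness, y = 0 for the non-binding constraint.
Dual feasibility on the basic columns requires 1·y_equipment + 1·y_soil = 11, 5·y_equipment + 4·y_soil = 50.
This yields shadow prices y_equipment = 6, y_soil = 5.
Δz = y_soil·Δb = 5 × (1) = 5, so new z* = 1166 + 5 = 1171.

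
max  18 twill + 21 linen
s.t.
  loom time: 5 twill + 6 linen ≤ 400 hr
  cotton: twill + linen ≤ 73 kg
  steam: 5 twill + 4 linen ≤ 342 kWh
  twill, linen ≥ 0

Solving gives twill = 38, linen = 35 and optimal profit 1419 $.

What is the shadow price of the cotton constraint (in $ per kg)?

At the optimum: loom time uses 400 of 400 (binding); cotton uses 73 of 73 (binding); steam uses 330 of 342 (slack = 12).
By complementary slackness, y = 0 for the non-binding constraint.
Dual feasibility on the basic columns requires 5·y_loom time + 1·y_cotton = 18, 6·y_loom time + 1·y_cotton = 21.
→ y_loom time = 3 and y_cotton = 3.
Shadow price of cotton = 3.

3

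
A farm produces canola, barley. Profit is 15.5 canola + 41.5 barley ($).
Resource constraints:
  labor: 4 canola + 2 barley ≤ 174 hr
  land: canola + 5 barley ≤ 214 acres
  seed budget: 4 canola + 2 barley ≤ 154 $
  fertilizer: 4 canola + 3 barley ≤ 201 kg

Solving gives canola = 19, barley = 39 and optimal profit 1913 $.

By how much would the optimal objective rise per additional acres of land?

Binding: land and seed budget. Non-binding: labor (20 unused), fertilizer (8 unused).
Since labor, fertilizer are not tight, their duals are 0.
Dual feasibility on the basic columns requires 1·y_land + 4·y_seed budget = 15.5, 5·y_land + 2·y_seed budget = 41.5.
Solving: y_land = 7.5, y_seed budget = 2.
Shadow price of land = 7.5.

7.5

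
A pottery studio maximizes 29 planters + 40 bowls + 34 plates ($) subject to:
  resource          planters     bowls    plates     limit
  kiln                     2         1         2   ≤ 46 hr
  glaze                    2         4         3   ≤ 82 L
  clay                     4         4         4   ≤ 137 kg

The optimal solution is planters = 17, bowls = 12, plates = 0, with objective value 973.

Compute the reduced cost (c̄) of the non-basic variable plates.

At the optimum: kiln uses 46 of 46 (binding); glaze uses 82 of 82 (binding); clay uses 116 of 137 (slack = 21).
By complementary slackness, y = 0 for the non-binding constraint.
From A_Bᵀ y = c: 2·y_kiln + 2·y_glaze = 29; 1·y_kiln + 4·y_glaze = 40.
This yields shadow prices y_kiln = 6, y_glaze = 8.5.
Reduced cost of plates: c₃ − yᵀa₃ = 34 − (6·2 + 8.5·3) = 34 − 37.5 = -3.5.

-3.5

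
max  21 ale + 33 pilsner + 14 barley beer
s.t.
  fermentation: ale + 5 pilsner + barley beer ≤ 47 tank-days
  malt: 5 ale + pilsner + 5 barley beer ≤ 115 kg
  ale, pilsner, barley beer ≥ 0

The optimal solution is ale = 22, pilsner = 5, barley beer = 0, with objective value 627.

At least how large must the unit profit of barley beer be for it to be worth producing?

Both fermentation and malt are binding at x*.
From A_Bᵀ y = c: 1·y_fermentation + 5·y_malt = 21; 5·y_fermentation + 1·y_malt = 33.
Solving: y_fermentation = 6, y_malt = 3.
barley beer enters the basis when its profit ≥ yᵀa₃ = 6·1 + 3·5 = 21.

21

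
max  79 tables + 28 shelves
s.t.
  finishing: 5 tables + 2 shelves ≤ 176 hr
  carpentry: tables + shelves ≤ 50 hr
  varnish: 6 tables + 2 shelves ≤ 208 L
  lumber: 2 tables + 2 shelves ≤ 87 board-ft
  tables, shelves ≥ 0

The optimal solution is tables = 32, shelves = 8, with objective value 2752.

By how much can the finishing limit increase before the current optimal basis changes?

1.75

Binding constraints: finishing, varnish. The basis is B = [[5,2],[6,2]] with det -2.
Per unit increase in finishing, x* moves by d = (-1, 3).
The basis stays optimal until lumber becomes binding; allowable increase = 1.75 hr.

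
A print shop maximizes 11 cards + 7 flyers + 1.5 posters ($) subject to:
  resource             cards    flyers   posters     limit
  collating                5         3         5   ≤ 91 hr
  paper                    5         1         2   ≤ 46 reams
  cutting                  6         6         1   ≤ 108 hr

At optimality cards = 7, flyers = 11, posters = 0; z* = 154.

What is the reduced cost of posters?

Binding: paper and cutting. Non-binding: collating (23 unused).
Since collating is not tight, its dual is 0.
From A_Bᵀ y = c: 5·y_paper + 6·y_cutting = 11; 1·y_paper + 6·y_cutting = 7.
→ y_paper = 1 and y_cutting = 1.
Reduced cost of posters: c₃ − yᵀa₃ = 1.5 − (1·2 + 1·1) = 1.5 − 3 = -1.5.

-1.5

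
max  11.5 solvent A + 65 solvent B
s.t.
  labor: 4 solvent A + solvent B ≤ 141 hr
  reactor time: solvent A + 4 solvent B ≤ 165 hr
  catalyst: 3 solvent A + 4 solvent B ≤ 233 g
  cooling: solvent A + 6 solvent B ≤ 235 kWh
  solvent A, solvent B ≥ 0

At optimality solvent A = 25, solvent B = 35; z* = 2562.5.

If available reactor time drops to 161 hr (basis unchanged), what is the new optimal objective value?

At the optimum: labor uses 135 of 141 (slack = 6); reactor time uses 165 of 165 (binding); catalyst uses 215 of 233 (slack = 18); cooling uses 235 of 235 (binding).
Slack constraints have shadow price 0 (complementary slackness).
From A_Bᵀ y = c: 1·y_reactor time + 1·y_cooling = 11.5; 4·y_reactor time + 6·y_cooling = 65.
This yields shadow prices y_reactor time = 2, y_cooling = 9.5.
Δz = y_reactor time·Δb = 2 × (-4) = -8, so new z* = 2562.5 − 8 = 2554.5.

2554.5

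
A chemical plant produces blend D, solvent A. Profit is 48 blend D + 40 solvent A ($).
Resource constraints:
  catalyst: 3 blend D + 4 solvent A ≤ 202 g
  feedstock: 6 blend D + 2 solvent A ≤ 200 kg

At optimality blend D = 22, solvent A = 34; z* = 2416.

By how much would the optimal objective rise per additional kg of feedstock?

4

At the optimum: catalyst uses 202 of 202 (binding); feedstock uses 200 of 200 (binding).
The binding rows give the dual system: 3·y_catalyst + 6·y_feedstock = 48 and 4·y_catalyst + 2·y_feedstock = 40.
This yields shadow prices y_catalyst = 8, y_feedstock = 4.
Shadow price of feedstock = 4.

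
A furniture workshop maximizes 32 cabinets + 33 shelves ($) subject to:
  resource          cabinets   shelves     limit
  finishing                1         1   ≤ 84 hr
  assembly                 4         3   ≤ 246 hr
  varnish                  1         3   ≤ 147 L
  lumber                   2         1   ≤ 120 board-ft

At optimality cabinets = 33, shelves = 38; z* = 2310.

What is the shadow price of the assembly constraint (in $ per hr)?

Binding: assembly and varnish. Non-binding: finishing (13 unused), lumber (16 unused).
Since finishing, lumber are not tight, their duals are 0.
From A_Bᵀ y = c: 4·y_assembly + 1·y_varnish = 32; 3·y_assembly + 3·y_varnish = 33.
This yields shadow prices y_assembly = 7, y_varnish = 4.
Shadow price of assembly = 7.

7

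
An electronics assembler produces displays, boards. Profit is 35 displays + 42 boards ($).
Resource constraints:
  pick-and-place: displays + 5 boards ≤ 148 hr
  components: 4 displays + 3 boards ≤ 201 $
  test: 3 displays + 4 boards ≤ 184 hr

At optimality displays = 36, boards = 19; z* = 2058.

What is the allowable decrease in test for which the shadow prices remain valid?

33.25

Binding constraints: components, test. The basis is B = [[4,3],[3,4]] with det 7.
Per unit decrease in test, x* moves by d = (0.4286, -0.5714).
The basis stays optimal until boards reaches 0; allowable decrease = 33.25 hr.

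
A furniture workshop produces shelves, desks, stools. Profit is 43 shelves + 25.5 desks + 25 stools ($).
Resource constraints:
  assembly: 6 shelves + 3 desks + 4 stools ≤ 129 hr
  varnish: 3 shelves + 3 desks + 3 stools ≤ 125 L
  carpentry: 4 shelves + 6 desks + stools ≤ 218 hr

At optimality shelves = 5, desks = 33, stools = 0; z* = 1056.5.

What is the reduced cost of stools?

-2

At the optimum: assembly uses 129 of 129 (binding); varnish uses 114 of 125 (slack = 11); carpentry uses 218 of 218 (binding).
By complementary slackness, y = 0 for the non-binding constraint.
The binding rows give the dual system: 6·y_assembly + 4·y_carpentry = 43 and 3·y_assembly + 6·y_carpentry = 25.5.
Solving: y_assembly = 6.5, y_carpentry = 1.
Reduced cost of stools: c₃ − yᵀa₃ = 25 − (6.5·4 + 1·1) = 25 − 27 = -2.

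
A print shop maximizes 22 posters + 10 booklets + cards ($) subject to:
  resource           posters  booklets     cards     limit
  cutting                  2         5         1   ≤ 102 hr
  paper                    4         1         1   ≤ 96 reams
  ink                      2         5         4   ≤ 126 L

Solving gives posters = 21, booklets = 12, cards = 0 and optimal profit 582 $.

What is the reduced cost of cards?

Check each constraint at x*: cutting 102/102 (tight); paper 96/96 (tight); ink 102/126 (slack 24).
By complementary slackness, y = 0 for the non-binding constraint.
From A_Bᵀ y = c: 2·y_cutting + 4·y_paper = 22; 5·y_cutting + 1·y_paper = 10.
→ y_cutting = 1 and y_paper = 5.
Reduced cost of cards: c₃ − yᵀa₃ = 1 − (1·1 + 5·1) = 1 − 6 = -5.

-5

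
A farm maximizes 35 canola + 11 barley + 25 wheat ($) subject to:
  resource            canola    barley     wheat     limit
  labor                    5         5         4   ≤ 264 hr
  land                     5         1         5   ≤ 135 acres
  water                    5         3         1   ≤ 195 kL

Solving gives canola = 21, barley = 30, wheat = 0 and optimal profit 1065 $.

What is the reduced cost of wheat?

-2

At the optimum: labor uses 255 of 264 (slack = 9); land uses 135 of 135 (binding); water uses 195 of 195 (binding).
Slack constraints have shadow price 0 (complementary slackness).
From A_Bᵀ y = c: 5·y_land + 5·y_water = 35; 1·y_land + 3·y_water = 11.
→ y_land = 5 and y_water = 2.
Reduced cost of wheat: c₃ − yᵀa₃ = 25 − (5·5 + 2·1) = 25 − 27 = -2.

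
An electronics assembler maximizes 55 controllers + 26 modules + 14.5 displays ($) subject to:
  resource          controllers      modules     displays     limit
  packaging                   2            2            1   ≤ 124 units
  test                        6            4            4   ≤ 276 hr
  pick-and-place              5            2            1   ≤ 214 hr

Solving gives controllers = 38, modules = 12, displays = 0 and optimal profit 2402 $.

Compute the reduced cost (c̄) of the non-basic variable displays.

-3.5

At the optimum: packaging uses 100 of 124 (slack = 24); test uses 276 of 276 (binding); pick-and-place uses 214 of 214 (binding).
Since packaging is not tight, its dual is 0.
The binding rows give the dual system: 6·y_test + 5·y_pick-and-place = 55 and 4·y_test + 2·y_pick-and-place = 26.
Solving: y_test = 2.5, y_pick-and-place = 8.
Reduced cost of displays: c₃ − yᵀa₃ = 14.5 − (2.5·4 + 8·1) = 14.5 − 18 = -3.5.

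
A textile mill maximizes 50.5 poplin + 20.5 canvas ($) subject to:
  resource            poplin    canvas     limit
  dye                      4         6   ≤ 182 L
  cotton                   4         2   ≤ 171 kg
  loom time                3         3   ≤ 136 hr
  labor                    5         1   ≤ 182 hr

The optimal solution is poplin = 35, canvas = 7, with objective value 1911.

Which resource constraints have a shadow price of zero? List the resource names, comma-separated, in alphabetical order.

cotton, loom time

dye: 182/182 (binding)
cotton: 154/171 (slack 17)
loom time: 126/136 (slack 10)
labor: 182/182 (binding)
By complementary slackness, a constraint with positive slack has shadow price 0 → cotton, loom time.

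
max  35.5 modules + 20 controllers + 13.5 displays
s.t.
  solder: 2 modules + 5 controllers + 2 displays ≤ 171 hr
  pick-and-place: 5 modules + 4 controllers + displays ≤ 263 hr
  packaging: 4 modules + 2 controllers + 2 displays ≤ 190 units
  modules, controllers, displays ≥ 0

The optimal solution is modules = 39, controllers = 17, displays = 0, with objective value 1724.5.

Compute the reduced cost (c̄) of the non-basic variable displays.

-2

Binding: pick-and-place and packaging. Non-binding: solder (8 unused).
Since solder is not tight, its dual is 0.
From A_Bᵀ y = c: 5·y_pick-and-place + 4·y_packaging = 35.5; 4·y_pick-and-place + 2·y_packaging = 20.
Solving: y_pick-and-place = 1.5, y_packaging = 7.
Reduced cost of displays: c₃ − yᵀa₃ = 13.5 − (1.5·1 + 7·2) = 13.5 − 15.5 = -2.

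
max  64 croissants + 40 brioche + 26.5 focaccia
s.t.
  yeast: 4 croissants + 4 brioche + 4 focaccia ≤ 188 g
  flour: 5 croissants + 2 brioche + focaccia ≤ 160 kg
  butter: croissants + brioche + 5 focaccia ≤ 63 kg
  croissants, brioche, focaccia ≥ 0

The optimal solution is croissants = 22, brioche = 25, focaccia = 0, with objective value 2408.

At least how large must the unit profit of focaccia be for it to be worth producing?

Binding: yeast and flour. Non-binding: butter (16 unused).
Since butter is not tight, its dual is 0.
Dual feasibility on the basic columns requires 4·y_yeast + 5·y_flour = 64, 4·y_yeast + 2·y_flour = 40.
Solving: y_yeast = 6, y_flour = 8.
focaccia enters the basis when its profit ≥ yᵀa₃ = 6·4 + 8·1 = 32.

32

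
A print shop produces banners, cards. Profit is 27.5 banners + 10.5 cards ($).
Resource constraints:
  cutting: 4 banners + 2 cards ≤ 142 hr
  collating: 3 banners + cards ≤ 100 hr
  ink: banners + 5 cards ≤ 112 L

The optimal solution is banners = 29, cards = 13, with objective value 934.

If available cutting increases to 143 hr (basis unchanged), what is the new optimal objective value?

Check each constraint at x*: cutting 142/142 (tight); collating 100/100 (tight); ink 94/112 (slack 18).
Since ink is not tight, its dual is 0.
The binding rows give the dual system: 4·y_cutting + 3·y_collating = 27.5 and 2·y_cutting + 1·y_collating = 10.5.
→ y_cutting = 2 and y_collating = 6.5.
Δz = y_cutting·Δb = 2 × (1) = 2, so new z* = 934 + 2 = 936.

936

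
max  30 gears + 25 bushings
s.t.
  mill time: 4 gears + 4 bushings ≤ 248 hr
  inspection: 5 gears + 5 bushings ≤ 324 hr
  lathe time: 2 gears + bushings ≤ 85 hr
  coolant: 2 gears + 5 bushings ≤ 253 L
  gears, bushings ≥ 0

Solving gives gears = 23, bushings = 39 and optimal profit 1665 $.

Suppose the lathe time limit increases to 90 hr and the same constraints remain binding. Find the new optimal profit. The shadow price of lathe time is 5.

1690

Δb = 5, so new z* = 1665 + (5)·(5) = 1665 + 25 = 1690.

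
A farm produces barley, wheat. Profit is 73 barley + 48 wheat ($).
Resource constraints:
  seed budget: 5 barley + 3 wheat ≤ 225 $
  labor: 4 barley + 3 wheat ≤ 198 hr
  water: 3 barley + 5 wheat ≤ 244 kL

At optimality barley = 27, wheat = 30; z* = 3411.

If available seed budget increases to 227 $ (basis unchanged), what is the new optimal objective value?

3429

At the optimum: seed budget uses 225 of 225 (binding); labor uses 198 of 198 (binding); water uses 231 of 244 (slack = 13).
By complementary slackness, y = 0 for the non-binding constraint.
From A_Bᵀ y = c: 5·y_seed budget + 4·y_labor = 73; 3·y_seed budget + 3·y_labor = 48.
→ y_seed budget = 9 and y_labor = 7.
Δz = y_seed budget·Δb = 9 × (2) = 18, so new z* = 3411 + 18 = 3429.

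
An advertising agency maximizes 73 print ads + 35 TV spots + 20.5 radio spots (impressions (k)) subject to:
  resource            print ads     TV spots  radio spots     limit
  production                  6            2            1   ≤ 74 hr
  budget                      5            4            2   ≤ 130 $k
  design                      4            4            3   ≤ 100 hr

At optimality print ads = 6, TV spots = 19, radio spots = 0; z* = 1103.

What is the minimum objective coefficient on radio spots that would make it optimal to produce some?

At the optimum: production uses 74 of 74 (binding); budget uses 106 of 130 (slack = 24); design uses 100 of 100 (binding).
Since budget is not tight, its dual is 0.
The binding rows give the dual system: 6·y_production + 4·y_design = 73 and 2·y_production + 4·y_design = 35.
This yields shadow prices y_production = 9.5, y_design = 4.
radio spots enters the basis when its profit ≥ yᵀa₃ = 9.5·1 + 4·3 = 21.5.

21.5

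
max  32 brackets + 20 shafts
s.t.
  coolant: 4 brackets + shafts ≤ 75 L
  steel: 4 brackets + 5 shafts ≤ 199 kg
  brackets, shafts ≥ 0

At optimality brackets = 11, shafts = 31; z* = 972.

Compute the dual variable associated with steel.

3

Both coolant and steel are binding at x*.
The binding rows give the dual system: 4·y_coolant + 4·y_steel = 32 and 1·y_coolant + 5·y_steel = 20.
Solving: y_coolant = 5, y_steel = 3.
Shadow price of steel = 3.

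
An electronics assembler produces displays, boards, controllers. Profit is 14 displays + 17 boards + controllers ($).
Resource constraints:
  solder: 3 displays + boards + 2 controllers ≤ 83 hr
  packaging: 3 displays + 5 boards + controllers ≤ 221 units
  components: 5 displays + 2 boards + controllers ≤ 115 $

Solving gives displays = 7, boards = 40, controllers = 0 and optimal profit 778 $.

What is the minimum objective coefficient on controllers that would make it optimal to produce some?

Binding: packaging and components. Non-binding: solder (22 unused).
Slack constraints have shadow price 0 (complementary slackness).
From A_Bᵀ y = c: 3·y_packaging + 5·y_components = 14; 5·y_packaging + 2·y_components = 17.
→ y_packaging = 3 and y_components = 1.
controllers enters the basis when its profit ≥ yᵀa₃ = 3·1 + 1·1 = 4.

4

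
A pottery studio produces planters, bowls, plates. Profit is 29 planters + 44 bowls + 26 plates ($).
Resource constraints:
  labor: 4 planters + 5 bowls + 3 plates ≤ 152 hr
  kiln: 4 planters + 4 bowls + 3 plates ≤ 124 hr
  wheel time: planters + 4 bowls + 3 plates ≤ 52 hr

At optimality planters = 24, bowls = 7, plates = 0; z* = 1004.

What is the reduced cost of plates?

-7

Check each constraint at x*: labor 131/152 (slack 21); kiln 124/124 (tight); wheel time 52/52 (tight).
By complementary slackness, y = 0 for the non-binding constraint.
The binding rows give the dual system: 4·y_kiln + 1·y_wheel time = 29 and 4·y_kiln + 4·y_wheel time = 44.
This yields shadow prices y_kiln = 6, y_wheel time = 5.
Reduced cost of plates: c₃ − yᵀa₃ = 26 − (6·3 + 5·3) = 26 − 33 = -7.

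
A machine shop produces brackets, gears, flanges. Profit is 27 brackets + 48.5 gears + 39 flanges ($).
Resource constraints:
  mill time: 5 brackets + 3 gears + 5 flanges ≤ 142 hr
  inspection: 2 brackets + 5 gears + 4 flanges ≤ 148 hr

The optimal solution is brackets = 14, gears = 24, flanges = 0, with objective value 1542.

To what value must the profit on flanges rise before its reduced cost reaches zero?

Check each constraint at x*: mill time 142/142 (tight); inspection 148/148 (tight).
Dual feasibility on the basic columns requires 5·y_mill time + 2·y_inspection = 27, 3·y_mill time + 5·y_inspection = 48.5.
Solving: y_mill time = 2, y_inspection = 8.5.
flanges enters the basis when its profit ≥ yᵀa₃ = 2·5 + 8.5·4 = 44.

44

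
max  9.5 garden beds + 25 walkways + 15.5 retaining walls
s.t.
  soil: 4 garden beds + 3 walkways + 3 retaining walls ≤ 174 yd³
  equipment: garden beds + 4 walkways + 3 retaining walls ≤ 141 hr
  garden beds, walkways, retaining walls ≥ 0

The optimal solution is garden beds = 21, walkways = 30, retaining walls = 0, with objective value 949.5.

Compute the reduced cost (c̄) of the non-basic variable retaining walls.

At the optimum: soil uses 174 of 174 (binding); equipment uses 141 of 141 (binding).
Dual feasibility on the basic columns requires 4·y_soil + 1·y_equipment = 9.5, 3·y_soil + 4·y_equipment = 25.
→ y_soil = 1 and y_equipment = 5.5.
Reduced cost of retaining walls: c₃ − yᵀa₃ = 15.5 − (1·3 + 5.5·3) = 15.5 − 19.5 = -4.

-4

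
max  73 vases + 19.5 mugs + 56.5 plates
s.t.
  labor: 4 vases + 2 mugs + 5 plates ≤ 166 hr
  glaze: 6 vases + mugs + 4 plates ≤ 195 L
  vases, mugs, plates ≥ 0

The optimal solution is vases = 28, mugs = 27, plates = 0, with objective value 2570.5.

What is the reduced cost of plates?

-5

Both labor and glaze are binding at x*.
Dual feasibility on the basic columns requires 4·y_labor + 6·y_glaze = 73, 2·y_labor + 1·y_glaze = 19.5.
Solving: y_labor = 5.5, y_glaze = 8.5.
Reduced cost of plates: c₃ − yᵀa₃ = 56.5 − (5.5·5 + 8.5·4) = 56.5 − 61.5 = -5.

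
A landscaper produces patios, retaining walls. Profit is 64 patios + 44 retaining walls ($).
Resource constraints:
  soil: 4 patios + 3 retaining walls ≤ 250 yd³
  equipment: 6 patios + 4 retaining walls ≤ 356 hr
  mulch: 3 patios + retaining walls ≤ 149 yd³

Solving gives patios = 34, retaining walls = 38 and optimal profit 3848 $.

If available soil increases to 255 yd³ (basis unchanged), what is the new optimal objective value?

Binding: soil and equipment. Non-binding: mulch (9 unused).
Slack constraints have shadow price 0 (complementary slackness).
The binding rows give the dual system: 4·y_soil + 6·y_equipment = 64 and 3·y_soil + 4·y_equipment = 44.
→ y_soil = 4 and y_equipment = 8.
Δz = y_soil·Δb = 4 × (5) = 20, so new z* = 3848 + 20 = 3868.

3868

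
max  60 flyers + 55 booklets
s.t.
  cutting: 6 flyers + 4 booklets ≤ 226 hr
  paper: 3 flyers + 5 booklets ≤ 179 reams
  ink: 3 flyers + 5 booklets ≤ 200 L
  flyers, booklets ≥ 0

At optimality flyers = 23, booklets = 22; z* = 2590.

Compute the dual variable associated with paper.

Binding: cutting and paper. Non-binding: ink (21 unused).
By complementary slackness, y = 0 for the non-binding constraint.
The binding rows give the dual system: 6·y_cutting + 3·y_paper = 60 and 4·y_cutting + 5·y_paper = 55.
This yields shadow prices y_cutting = 7.5, y_paper = 5.
Shadow price of paper = 5.

5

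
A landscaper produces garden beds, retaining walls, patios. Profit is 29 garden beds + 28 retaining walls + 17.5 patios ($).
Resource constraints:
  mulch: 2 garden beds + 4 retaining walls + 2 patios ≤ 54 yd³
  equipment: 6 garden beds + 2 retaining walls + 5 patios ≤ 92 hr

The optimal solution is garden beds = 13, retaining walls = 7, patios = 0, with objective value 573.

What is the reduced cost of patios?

Both mulch and equipment are binding at x*.
From A_Bᵀ y = c: 2·y_mulch + 6·y_equipment = 29; 4·y_mulch + 2·y_equipment = 28.
This yields shadow prices y_mulch = 5.5, y_equipment = 3.
Reduced cost of patios: c₃ − yᵀa₃ = 17.5 − (5.5·2 + 3·5) = 17.5 − 26 = -8.5.

-8.5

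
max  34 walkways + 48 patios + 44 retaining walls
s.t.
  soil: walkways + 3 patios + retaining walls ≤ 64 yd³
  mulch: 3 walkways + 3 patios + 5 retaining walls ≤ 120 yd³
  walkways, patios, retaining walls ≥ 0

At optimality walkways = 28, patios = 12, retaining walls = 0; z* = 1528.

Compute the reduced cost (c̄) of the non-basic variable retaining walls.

Check each constraint at x*: soil 64/64 (tight); mulch 120/120 (tight).
Dual feasibility on the basic columns requires 1·y_soil + 3·y_mulch = 34, 3·y_soil + 3·y_mulch = 48.
This yields shadow prices y_soil = 7, y_mulch = 9.
Reduced cost of retaining walls: c₃ − yᵀa₃ = 44 − (7·1 + 9·5) = 44 − 52 = -8.

-8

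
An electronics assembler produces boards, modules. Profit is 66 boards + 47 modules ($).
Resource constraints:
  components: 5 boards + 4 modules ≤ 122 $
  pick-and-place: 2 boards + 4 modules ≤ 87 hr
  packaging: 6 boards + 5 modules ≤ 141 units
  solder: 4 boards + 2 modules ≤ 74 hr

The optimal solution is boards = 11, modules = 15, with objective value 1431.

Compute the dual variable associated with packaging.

7

At the optimum: components uses 115 of 122 (slack = 7); pick-and-place uses 82 of 87 (slack = 5); packaging uses 141 of 141 (binding); solder uses 74 of 74 (binding).
By complementary slackness, y = 0 for the non-binding constraints.
Dual feasibility on the basic columns requires 6·y_packaging + 4·y_solder = 66, 5·y_packaging + 2·y_solder = 47.
→ y_packaging = 7 and y_solder = 6.
Shadow price of packaging = 7.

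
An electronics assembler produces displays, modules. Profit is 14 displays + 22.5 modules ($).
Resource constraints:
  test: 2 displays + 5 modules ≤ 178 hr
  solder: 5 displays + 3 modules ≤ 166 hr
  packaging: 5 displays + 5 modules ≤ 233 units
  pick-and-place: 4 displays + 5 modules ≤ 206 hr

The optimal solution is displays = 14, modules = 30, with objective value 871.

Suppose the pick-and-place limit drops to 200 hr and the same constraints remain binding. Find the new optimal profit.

856

At the optimum: test uses 178 of 178 (binding); solder uses 160 of 166 (slack = 6); packaging uses 220 of 233 (slack = 13); pick-and-place uses 206 of 206 (binding).
Slack constraints have shadow price 0 (complementary slackness).
Dual feasibility on the basic columns requires 2·y_test + 4·y_pick-and-place = 14, 5·y_test + 5·y_pick-and-place = 22.5.
Solving: y_test = 2, y_pick-and-place = 2.5.
Δz = y_pick-and-place·Δb = 2.5 × (-6) = -15, so new z* = 871 − 15 = 856.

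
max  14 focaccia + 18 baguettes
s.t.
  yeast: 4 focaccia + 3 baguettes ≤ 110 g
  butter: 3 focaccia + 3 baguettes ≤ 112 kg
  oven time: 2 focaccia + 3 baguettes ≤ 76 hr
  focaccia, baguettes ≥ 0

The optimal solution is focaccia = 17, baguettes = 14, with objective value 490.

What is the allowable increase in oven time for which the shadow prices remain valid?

Binding constraints: yeast, oven time. The basis is B = [[4,3],[2,3]] with det 6.
Per unit increase in oven time, x* moves by d = (-0.5, 0.6667).
The basis stays optimal until focaccia reaches 0; allowable increase = 34 hr.

34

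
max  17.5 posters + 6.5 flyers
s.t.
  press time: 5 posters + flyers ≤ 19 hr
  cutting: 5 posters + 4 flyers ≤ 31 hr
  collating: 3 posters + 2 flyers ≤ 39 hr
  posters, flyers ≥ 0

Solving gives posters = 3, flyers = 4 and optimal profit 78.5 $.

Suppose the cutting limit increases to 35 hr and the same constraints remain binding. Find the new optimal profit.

Check each constraint at x*: press time 19/19 (tight); cutting 31/31 (tight); collating 17/39 (slack 22).
Since collating is not tight, its dual is 0.
The binding rows give the dual system: 5·y_press time + 5·y_cutting = 17.5 and 1·y_press time + 4·y_cutting = 6.5.
Solving: y_press time = 2.5, y_cutting = 1.
Δz = y_cutting·Δb = 1 × (4) = 4, so new z* = 78.5 + 4 = 82.5.

82.5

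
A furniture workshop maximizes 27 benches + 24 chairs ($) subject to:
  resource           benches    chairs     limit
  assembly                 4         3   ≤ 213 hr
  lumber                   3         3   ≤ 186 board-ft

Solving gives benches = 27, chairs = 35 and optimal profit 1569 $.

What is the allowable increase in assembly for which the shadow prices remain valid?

Binding constraints: assembly, lumber. The basis is B = [[4,3],[3,3]] with det 3.
Per unit increase in assembly, x* moves by d = (1, -1).
The basis stays optimal until chairs reaches 0; allowable increase = 35 hr.

35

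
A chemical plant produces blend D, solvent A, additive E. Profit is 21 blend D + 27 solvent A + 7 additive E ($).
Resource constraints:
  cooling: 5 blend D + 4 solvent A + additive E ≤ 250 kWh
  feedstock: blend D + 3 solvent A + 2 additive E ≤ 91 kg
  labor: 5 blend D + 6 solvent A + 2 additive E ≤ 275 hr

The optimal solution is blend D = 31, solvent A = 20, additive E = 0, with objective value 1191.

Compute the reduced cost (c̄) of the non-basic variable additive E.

-3

Check each constraint at x*: cooling 235/250 (slack 15); feedstock 91/91 (tight); labor 275/275 (tight).
By complementary slackness, y = 0 for the non-binding constraint.
Dual feasibility on the basic columns requires 1·y_feedstock + 5·y_labor = 21, 3·y_feedstock + 6·y_labor = 27.
Solving: y_feedstock = 1, y_labor = 4.
Reduced cost of additive E: c₃ − yᵀa₃ = 7 − (1·2 + 4·2) = 7 − 10 = -3.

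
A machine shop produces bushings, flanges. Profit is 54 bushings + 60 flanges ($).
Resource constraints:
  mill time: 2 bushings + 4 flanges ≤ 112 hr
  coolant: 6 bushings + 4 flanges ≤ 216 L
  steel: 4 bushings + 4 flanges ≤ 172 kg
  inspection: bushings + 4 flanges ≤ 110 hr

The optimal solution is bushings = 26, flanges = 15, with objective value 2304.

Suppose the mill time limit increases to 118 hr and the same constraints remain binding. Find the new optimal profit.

Binding: mill time and coolant. Non-binding: steel (8 unused), inspection (24 unused).
Since steel, inspection are not tight, their duals are 0.
The binding rows give the dual system: 2·y_mill time + 6·y_coolant = 54 and 4·y_mill time + 4·y_coolant = 60.
This yields shadow prices y_mill time = 9, y_coolant = 6.
Δz = y_mill time·Δb = 9 × (6) = 54, so new z* = 2304 + 54 = 2358.

2358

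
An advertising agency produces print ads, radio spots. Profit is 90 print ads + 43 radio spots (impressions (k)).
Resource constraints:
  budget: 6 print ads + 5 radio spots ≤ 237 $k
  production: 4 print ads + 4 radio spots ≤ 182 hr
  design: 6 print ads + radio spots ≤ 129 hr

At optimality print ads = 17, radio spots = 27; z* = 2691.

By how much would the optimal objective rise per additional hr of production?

Check each constraint at x*: budget 237/237 (tight); production 176/182 (slack 6); design 129/129 (tight).
Slack constraints have shadow price 0 (complementary slackness).
From A_Bᵀ y = c: 6·y_budget + 6·y_design = 90; 5·y_budget + 1·y_design = 43.
→ y_budget = 7 and y_design = 8.
Shadow price of production = 0.

0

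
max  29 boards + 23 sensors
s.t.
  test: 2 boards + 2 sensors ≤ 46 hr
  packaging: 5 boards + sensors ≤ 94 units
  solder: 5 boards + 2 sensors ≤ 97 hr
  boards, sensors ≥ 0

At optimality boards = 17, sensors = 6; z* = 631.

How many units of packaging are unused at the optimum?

3

packaging used = 5·17 + 1·6 = 91; slack = 94 − 91 = 3.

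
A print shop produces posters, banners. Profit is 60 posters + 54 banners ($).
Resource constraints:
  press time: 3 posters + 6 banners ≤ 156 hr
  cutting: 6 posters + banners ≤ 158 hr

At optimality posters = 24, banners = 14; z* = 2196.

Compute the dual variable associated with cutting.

Check each constraint at x*: press time 156/156 (tight); cutting 158/158 (tight).
From A_Bᵀ y = c: 3·y_press time + 6·y_cutting = 60; 6·y_press time + 1·y_cutting = 54.
Solving: y_press time = 8, y_cutting = 6.
Shadow price of cutting = 6.

6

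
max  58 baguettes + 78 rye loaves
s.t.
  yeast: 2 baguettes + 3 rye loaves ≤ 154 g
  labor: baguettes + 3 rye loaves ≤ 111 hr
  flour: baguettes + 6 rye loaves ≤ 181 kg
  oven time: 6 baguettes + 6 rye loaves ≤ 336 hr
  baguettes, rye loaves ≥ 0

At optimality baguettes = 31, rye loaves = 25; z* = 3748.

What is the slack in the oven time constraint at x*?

0

oven time used = 6·31 + 6·25 = 336; slack = 336 − 336 = 0.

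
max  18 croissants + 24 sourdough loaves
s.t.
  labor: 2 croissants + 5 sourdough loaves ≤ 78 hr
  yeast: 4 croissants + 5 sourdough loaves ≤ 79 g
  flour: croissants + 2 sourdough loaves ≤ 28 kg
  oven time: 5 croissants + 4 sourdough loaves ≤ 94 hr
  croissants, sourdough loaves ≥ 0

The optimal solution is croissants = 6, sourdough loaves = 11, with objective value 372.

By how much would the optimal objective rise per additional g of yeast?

Check each constraint at x*: labor 67/78 (slack 11); yeast 79/79 (tight); flour 28/28 (tight); oven time 74/94 (slack 20).
Since labor, oven time are not tight, their duals are 0.
Dual feasibility on the basic columns requires 4·y_yeast + 1·y_flour = 18, 5·y_yeast + 2·y_flour = 24.
→ y_yeast = 4 and y_flour = 2.
Shadow price of yeast = 4.

4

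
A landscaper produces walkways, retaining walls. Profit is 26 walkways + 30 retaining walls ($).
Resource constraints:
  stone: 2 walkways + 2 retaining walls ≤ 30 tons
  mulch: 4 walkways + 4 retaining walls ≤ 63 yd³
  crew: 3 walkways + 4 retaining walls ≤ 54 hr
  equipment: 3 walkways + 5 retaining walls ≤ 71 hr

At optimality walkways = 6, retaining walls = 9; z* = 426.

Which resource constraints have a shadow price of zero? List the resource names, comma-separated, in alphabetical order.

equipment, mulch

stone: 30/30 (binding)
mulch: 60/63 (slack 3)
crew: 54/54 (binding)
equipment: 63/71 (slack 8)
By complementary slackness, a constraint with positive slack has shadow price 0 → equipment, mulch.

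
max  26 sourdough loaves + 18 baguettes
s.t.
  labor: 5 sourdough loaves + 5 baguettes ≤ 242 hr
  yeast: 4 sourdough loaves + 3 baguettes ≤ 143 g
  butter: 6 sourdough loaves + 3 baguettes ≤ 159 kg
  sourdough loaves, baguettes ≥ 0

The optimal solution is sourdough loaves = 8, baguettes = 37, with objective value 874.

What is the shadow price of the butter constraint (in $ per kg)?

At the optimum: labor uses 225 of 242 (slack = 17); yeast uses 143 of 143 (binding); butter uses 159 of 159 (binding).
Slack constraints have shadow price 0 (complementary slackness).
From A_Bᵀ y = c: 4·y_yeast + 6·y_butter = 26; 3·y_yeast + 3·y_butter = 18.
Solving: y_yeast = 5, y_butter = 1.
Shadow price of butter = 1.

1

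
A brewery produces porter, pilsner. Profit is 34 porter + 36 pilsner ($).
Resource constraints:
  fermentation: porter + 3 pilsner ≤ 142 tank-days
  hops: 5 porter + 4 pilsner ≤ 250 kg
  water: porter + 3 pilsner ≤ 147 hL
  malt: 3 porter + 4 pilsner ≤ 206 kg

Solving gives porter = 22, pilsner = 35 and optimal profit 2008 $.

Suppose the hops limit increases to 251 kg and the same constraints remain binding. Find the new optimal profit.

Binding: hops and malt. Non-binding: fermentation (15 unused), water (20 unused).
Since fermentation, water are not tight, their duals are 0.
Dual feasibility on the basic columns requires 5·y_hops + 3·y_malt = 34, 4·y_hops + 4·y_malt = 36.
Solving: y_hops = 3.5, y_malt = 5.5.
Δz = y_hops·Δb = 3.5 × (1) = 3.5, so new z* = 2008 + 3.5 = 2011.5.

2011.5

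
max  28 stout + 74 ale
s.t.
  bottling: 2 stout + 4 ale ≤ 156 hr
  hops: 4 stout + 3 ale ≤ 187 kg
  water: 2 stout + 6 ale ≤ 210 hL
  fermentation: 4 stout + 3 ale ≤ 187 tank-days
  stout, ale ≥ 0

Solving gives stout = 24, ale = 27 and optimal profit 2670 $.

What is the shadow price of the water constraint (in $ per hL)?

Check each constraint at x*: bottling 156/156 (tight); hops 177/187 (slack 10); water 210/210 (tight); fermentation 177/187 (slack 10).
By complementary slackness, y = 0 for the non-binding constraints.
Dual feasibility on the basic columns requires 2·y_bottling + 2·y_water = 28, 4·y_bottling + 6·y_water = 74.
Solving: y_bottling = 5, y_water = 9.
Shadow price of water = 9.

9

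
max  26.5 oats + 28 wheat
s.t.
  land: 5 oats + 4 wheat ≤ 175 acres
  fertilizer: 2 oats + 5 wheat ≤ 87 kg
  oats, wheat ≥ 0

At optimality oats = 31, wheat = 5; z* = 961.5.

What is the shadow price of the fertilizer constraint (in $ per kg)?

2

At the optimum: land uses 175 of 175 (binding); fertilizer uses 87 of 87 (binding).
From A_Bᵀ y = c: 5·y_land + 2·y_fertilizer = 26.5; 4·y_land + 5·y_fertilizer = 28.
This yields shadow prices y_land = 4.5, y_fertilizer = 2.
Shadow price of fertilizer = 2.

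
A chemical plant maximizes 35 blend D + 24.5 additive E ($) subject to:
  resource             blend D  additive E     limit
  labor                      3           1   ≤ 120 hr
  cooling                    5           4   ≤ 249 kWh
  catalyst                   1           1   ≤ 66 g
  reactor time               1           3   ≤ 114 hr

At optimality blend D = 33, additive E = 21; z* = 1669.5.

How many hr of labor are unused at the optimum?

0

labor used = 3·33 + 1·21 = 120; slack = 120 − 120 = 0.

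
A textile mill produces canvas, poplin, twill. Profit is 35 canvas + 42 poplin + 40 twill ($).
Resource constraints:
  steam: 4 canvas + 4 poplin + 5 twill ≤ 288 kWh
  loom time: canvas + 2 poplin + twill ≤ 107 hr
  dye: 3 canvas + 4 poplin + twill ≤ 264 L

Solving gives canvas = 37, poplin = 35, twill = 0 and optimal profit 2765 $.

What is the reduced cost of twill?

Binding: steam and loom time. Non-binding: dye (13 unused).
Slack constraints have shadow price 0 (complementary slackness).
The binding rows give the dual system: 4·y_steam + 1·y_loom time = 35 and 4·y_steam + 2·y_loom time = 42.
Solving: y_steam = 7, y_loom time = 7.
Reduced cost of twill: c₃ − yᵀa₃ = 40 − (7·5 + 7·1) = 40 − 42 = -2.

-2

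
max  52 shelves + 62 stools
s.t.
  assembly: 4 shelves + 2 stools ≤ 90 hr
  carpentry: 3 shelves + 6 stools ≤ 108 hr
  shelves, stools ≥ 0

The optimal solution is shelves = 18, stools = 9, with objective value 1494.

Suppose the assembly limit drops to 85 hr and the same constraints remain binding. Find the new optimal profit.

At the optimum: assembly uses 90 of 90 (binding); carpentry uses 108 of 108 (binding).
The binding rows give the dual system: 4·y_assembly + 3·y_carpentry = 52 and 2·y_assembly + 6·y_carpentry = 62.
→ y_assembly = 7 and y_carpentry = 8.
Δz = y_assembly·Δb = 7 × (-5) = -35, so new z* = 1494 − 35 = 1459.

1459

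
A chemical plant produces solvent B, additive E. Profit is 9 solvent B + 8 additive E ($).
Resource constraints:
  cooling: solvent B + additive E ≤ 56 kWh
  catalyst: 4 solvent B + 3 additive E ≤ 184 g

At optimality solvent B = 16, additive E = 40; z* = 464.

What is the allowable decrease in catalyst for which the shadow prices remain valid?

16

Binding constraints: cooling, catalyst. The basis is B = [[1,1],[4,3]] with det -1.
Per unit decrease in catalyst, x* moves by d = (-1, 1).
The basis stays optimal until solvent B reaches 0; allowable decrease = 16 g.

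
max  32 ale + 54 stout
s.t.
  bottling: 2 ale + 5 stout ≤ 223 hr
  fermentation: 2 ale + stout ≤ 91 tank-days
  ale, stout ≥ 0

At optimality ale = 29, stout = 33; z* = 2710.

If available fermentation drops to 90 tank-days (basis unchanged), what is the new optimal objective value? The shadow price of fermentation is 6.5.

2703.5

Δb = -1, so new z* = 2710 + (6.5)·(-1) = 2710 − 6.5 = 2703.5.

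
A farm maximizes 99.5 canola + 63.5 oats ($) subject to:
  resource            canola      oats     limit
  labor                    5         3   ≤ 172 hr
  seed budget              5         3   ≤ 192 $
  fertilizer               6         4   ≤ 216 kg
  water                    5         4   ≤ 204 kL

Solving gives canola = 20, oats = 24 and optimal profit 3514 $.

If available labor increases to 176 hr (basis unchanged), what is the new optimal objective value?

Check each constraint at x*: labor 172/172 (tight); seed budget 172/192 (slack 20); fertilizer 216/216 (tight); water 196/204 (slack 8).
By complementary slackness, y = 0 for the non-binding constraints.
From A_Bᵀ y = c: 5·y_labor + 6·y_fertilizer = 99.5; 3·y_labor + 4·y_fertilizer = 63.5.
→ y_labor = 8.5 and y_fertilizer = 9.5.
Δz = y_labor·Δb = 8.5 × (4) = 34, so new z* = 3514 + 34 = 3548.

3548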